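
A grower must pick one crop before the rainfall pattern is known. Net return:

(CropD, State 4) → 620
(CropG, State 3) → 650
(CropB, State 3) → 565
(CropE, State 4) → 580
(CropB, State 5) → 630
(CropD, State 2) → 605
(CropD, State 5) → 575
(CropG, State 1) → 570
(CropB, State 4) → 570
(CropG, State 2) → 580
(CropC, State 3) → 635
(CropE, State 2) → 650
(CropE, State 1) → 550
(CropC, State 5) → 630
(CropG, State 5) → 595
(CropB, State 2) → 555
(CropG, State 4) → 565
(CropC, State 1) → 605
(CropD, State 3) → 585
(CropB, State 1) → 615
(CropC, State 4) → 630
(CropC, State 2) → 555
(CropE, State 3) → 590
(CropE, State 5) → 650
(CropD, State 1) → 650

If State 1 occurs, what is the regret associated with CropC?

Best payoff under State 1 is 650.
Regret = 650 − 605 = 45.

45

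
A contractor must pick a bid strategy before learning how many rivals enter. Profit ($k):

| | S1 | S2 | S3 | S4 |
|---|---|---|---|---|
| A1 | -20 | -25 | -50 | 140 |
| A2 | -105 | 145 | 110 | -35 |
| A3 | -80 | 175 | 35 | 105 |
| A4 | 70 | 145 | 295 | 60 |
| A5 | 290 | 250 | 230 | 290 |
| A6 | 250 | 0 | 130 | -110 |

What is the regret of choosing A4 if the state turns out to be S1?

220

Best payoff under S1 is 290.
Regret = 290 − 70 = 220.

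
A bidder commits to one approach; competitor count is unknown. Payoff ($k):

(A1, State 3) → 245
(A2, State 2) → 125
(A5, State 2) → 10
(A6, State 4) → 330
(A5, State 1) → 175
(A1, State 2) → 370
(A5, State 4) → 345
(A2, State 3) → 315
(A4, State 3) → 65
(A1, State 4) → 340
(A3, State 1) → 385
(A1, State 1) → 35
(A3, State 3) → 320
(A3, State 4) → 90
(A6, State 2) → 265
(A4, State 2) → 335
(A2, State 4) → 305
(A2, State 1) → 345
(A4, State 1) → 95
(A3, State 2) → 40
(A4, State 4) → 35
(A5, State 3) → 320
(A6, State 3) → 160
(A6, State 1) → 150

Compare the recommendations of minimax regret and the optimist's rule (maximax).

Column bests: State 1=385, State 2=370, State 3=320, State 4=345.
A1 regrets: 350, 0, 75, 5 → max 350
A2 regrets: 40, 245, 5, 40 → max 245
A3 regrets: 0, 330, 0, 255 → max 330
A4 regrets: 290, 35, 255, 310 → max 310
A5 regrets: 210, 360, 0, 0 → max 360
A6 regrets: 235, 105, 160, 15 → max 235
Smallest max regret = 235 → A6.
Row maxima: A1=370, A2=345, A3=385, A4=335, A5=345, A6=330
Best best-case = 385 → A3.

minimax regret → A6; maximax → A3 (disagree)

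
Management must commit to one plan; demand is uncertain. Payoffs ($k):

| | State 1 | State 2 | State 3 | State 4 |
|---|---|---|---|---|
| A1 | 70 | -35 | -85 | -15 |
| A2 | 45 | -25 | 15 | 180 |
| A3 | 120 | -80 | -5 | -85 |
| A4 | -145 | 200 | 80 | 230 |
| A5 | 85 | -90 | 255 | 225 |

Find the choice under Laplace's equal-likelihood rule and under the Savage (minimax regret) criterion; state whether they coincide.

laplace → A5; minimax regret → A2 (disagree)

Row averages: A1=-16.25, A2=53.75, A3=-12.5, A4=91.25, A5=118.75
Highest average = 118.75 → A5.
Column bests: State 1=120, State 2=200, State 3=255, State 4=230.
A1 regrets: 50, 235, 340, 245 → max 340
A2 regrets: 75, 225, 240, 50 → max 240
A3 regrets: 0, 280, 260, 315 → max 315
A4 regrets: 265, 0, 175, 0 → max 265
A5 regrets: 35, 290, 0, 5 → max 290
Smallest max regret = 240 → A2.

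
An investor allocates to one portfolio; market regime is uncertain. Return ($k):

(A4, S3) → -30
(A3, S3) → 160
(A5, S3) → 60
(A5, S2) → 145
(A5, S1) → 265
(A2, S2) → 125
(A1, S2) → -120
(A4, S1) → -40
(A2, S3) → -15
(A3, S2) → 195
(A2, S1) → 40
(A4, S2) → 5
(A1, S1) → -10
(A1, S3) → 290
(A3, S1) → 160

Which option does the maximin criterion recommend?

Row minima: A1=-120, A2=-15, A3=160, A4=-40, A5=60
Best worst-case = 160 → A3.

A3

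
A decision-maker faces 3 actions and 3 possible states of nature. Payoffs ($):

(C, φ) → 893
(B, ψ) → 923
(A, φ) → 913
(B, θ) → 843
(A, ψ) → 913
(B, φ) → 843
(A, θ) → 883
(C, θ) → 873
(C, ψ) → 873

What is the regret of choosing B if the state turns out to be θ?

Best payoff under θ is 883.
Regret = 883 − 843 = 40.

40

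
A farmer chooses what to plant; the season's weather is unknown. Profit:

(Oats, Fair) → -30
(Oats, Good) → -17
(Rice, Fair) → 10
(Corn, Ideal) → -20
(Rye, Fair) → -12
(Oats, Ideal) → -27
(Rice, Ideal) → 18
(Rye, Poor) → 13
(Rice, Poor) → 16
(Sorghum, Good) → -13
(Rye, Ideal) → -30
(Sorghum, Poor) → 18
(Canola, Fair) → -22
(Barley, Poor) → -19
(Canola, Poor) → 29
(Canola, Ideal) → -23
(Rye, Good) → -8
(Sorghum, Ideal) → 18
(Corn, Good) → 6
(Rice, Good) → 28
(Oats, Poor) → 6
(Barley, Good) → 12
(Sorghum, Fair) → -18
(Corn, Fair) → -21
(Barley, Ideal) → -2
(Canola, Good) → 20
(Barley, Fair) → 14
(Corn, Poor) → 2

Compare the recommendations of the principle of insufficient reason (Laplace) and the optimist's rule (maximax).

Row averages: Corn=-8.25, Canola=1, Rice=18, Sorghum=1.25, Barley=1.25, Rye=-9.25, Oats=-17
Highest average = 18 → Rice.
Row maxima: Corn=6, Canola=29, Rice=28, Sorghum=18, Barley=14, Rye=13, Oats=6
Best best-case = 29 → Canola.

laplace → Rice; maximax → Canola (disagree)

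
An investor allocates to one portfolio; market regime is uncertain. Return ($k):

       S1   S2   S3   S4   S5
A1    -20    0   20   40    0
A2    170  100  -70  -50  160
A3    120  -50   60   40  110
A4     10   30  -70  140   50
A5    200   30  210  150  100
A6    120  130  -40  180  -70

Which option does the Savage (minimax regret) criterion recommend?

A5

Column bests: S1=200, S2=130, S3=210, S4=180, S5=160.
A1 regrets: 220, 130, 190, 140, 160 → max 220
A2 regrets: 30, 30, 280, 230, 0 → max 280
A3 regrets: 80, 180, 150, 140, 50 → max 180
A4 regrets: 190, 100, 280, 40, 110 → max 280
A5 regrets: 0, 100, 0, 30, 60 → max 100
A6 regrets: 80, 0, 250, 0, 230 → max 250
Smallest max regret = 100 → A5.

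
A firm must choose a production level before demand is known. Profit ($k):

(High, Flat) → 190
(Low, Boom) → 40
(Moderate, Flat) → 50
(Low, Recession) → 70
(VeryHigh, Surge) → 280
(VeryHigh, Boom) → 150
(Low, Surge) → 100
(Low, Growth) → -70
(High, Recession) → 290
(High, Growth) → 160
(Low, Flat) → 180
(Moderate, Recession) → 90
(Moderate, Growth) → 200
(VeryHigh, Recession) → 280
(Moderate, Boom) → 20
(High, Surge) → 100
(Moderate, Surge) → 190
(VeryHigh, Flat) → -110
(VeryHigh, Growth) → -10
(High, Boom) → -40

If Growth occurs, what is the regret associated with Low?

Best payoff under Growth is 200.
Regret = 200 − (-70) = 270.

270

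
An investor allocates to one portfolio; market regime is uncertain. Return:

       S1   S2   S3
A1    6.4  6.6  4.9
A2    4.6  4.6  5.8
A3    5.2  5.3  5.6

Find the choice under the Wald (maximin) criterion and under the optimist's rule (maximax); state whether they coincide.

maximin → A3; maximax → A1 (disagree)

Row minima: A1=4.9, A2=4.6, A3=5.2
Best worst-case = 5.2 → A3.
Row maxima: A1=6.6, A2=5.8, A3=5.6
Best best-case = 6.6 → A1.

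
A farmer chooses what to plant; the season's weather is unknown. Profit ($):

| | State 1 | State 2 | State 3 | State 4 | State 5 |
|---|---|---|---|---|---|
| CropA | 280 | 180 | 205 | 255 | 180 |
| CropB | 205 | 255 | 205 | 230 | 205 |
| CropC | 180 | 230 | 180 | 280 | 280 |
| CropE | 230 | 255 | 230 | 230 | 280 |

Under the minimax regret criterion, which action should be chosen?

CropE

Column bests: State 1=280, State 2=255, State 3=230, State 4=280, State 5=280.
CropA regrets: 0, 75, 25, 25, 100 → max 100
CropB regrets: 75, 0, 25, 50, 75 → max 75
CropC regrets: 100, 25, 50, 0, 0 → max 100
CropE regrets: 50, 0, 0, 50, 0 → max 50
Smallest max regret = 50 → CropE.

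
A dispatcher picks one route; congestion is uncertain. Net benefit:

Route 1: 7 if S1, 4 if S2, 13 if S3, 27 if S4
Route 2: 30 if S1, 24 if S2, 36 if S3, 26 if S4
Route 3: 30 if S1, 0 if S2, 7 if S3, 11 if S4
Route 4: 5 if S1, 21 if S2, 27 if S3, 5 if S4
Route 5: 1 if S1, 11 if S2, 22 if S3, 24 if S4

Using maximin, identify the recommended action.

Row minima: Route 1=4, Route 2=24, Route 3=0, Route 4=5, Route 5=1
Best worst-case = 24 → Route 2.

Route 2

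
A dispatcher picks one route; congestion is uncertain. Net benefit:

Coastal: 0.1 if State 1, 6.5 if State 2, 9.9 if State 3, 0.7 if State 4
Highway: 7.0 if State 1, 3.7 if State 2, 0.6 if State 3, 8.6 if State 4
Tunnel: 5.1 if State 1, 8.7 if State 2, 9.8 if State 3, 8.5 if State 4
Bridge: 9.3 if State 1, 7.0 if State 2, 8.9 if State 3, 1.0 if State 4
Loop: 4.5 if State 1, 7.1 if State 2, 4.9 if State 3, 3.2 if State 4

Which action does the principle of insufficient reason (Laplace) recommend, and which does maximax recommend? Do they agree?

Row averages: Coastal=4.3, Highway=4.975, Tunnel=8.025, Bridge=6.55, Loop=4.925
Highest average = 8.025 → Tunnel.
Row maxima: Coastal=9.9, Highway=8.6, Tunnel=9.8, Bridge=9.3, Loop=7.1
Best best-case = 9.9 → Coastal.

laplace → Tunnel; maximax → Coastal (disagree)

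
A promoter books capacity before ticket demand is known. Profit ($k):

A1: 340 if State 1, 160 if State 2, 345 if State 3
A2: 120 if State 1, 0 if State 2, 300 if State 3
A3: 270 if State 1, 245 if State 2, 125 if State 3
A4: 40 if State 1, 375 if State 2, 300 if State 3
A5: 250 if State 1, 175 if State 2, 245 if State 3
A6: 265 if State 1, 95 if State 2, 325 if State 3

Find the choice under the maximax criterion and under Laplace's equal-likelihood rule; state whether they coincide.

Row maxima: A1=345, A2=300, A3=270, A4=375, A5=250, A6=325
Best best-case = 375 → A4.
Row averages: A1=845/3, A2=140, A3=640/3, A4=715/3, A5=670/3, A6=685/3
Highest average = 845/3 → A1.

maximax → A4; laplace → A1 (disagree)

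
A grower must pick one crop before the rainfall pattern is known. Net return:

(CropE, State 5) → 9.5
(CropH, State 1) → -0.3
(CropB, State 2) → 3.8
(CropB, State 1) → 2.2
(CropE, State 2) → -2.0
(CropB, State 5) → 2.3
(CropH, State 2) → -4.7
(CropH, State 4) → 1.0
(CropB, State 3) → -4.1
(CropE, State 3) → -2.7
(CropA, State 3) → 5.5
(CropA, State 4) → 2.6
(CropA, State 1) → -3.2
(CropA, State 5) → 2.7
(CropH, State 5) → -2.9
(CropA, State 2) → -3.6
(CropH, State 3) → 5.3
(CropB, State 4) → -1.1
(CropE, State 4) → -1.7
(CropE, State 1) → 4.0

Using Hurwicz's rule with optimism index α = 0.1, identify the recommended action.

CropE

CropE: 0.1·9.5 + 0.9·(-2.7) = -1.48
CropB: 0.1·3.8 + 0.9·(-4.1) = -3.31
CropA: 0.1·5.5 + 0.9·(-3.6) = -2.69
CropH: 0.1·5.3 + 0.9·(-4.7) = -3.7
Highest Hurwicz score = -1.48 → CropE.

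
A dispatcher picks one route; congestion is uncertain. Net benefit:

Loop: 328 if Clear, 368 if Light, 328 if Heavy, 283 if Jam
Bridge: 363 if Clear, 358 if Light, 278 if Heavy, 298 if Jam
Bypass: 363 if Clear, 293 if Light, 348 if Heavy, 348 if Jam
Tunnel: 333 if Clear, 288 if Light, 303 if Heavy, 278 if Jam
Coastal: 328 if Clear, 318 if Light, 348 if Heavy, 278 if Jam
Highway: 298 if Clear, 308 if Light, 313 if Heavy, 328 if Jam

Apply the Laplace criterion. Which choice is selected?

Bypass

Row averages: Loop=326.75, Bridge=324.25, Bypass=338, Tunnel=300.5, Coastal=318, Highway=311.75
Highest average = 338 → Bypass.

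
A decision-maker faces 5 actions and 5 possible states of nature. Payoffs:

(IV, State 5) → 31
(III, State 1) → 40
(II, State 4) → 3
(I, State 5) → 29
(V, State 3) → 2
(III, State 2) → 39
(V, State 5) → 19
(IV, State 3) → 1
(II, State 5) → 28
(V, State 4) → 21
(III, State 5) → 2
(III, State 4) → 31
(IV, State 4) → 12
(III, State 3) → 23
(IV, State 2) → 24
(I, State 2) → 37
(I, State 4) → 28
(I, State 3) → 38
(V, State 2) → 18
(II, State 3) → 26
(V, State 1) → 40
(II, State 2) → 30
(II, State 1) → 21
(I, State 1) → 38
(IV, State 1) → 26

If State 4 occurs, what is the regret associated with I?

3

Best payoff under State 4 is 31.
Regret = 31 − 28 = 3.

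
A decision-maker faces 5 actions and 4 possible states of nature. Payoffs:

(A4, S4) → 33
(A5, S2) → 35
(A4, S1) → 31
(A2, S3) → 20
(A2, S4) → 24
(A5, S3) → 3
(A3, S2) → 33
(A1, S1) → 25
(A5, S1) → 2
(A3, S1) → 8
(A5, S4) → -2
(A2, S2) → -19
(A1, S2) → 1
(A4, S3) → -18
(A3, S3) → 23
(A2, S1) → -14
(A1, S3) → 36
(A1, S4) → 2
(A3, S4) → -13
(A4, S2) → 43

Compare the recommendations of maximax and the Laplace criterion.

Row maxima: A1=36, A2=24, A3=33, A4=43, A5=35
Best best-case = 43 → A4.
Row averages: A1=16, A2=2.75, A3=12.75, A4=22.25, A5=9.5
Highest average = 22.25 → A4.

maximax → A4; laplace → A4 (agree)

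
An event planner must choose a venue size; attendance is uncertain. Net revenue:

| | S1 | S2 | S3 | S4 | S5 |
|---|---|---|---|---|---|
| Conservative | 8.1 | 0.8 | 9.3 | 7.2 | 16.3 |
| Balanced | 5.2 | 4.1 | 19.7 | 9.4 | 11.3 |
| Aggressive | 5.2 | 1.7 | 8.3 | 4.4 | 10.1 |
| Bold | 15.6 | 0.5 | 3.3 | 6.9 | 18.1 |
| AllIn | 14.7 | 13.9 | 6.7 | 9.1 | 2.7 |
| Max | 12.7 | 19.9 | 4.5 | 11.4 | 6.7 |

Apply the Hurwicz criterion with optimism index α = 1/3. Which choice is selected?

Conservative: 1/3·16.3 + 2/3·0.8 = 179/30
Balanced: 1/3·19.7 + 2/3·4.1 = 9.3
Aggressive: 1/3·10.1 + 2/3·1.7 = 4.5
Bold: 1/3·18.1 + 2/3·0.5 = 191/30
AllIn: 1/3·14.7 + 2/3·2.7 = 6.7
Max: 1/3·19.9 + 2/3·4.5 = 289/30
Highest Hurwicz score = 289/30 → Max.

Max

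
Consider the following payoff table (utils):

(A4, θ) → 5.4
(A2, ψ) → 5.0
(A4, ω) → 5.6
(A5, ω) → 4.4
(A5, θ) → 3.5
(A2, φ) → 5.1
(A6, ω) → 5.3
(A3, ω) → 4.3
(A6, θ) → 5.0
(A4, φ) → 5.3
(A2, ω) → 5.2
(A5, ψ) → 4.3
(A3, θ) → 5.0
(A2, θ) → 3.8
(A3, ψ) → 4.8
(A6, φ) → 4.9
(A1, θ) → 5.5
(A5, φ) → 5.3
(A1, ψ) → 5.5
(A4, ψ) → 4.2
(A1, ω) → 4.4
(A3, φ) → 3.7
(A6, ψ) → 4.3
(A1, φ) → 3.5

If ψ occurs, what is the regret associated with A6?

Best payoff under ψ is 5.5.
Regret = 5.5 − 4.3 = 1.2.

1.2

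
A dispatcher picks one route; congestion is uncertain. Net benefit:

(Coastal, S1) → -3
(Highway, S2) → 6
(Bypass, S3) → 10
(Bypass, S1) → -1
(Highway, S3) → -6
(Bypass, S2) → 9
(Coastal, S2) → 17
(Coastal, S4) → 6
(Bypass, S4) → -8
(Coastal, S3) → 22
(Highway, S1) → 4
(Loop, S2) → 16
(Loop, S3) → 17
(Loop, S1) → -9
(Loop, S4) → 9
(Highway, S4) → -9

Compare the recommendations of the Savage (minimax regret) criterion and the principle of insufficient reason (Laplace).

minimax regret → Coastal; laplace → Coastal (agree)

Column bests: S1=4, S2=17, S3=22, S4=9.
Coastal regrets: 7, 0, 0, 3 → max 7
Bypass regrets: 5, 8, 12, 17 → max 17
Loop regrets: 13, 1, 5, 0 → max 13
Highway regrets: 0, 11, 28, 18 → max 28
Smallest max regret = 7 → Coastal.
Row averages: Coastal=10.5, Bypass=2.5, Loop=8.25, Highway=-1.25
Highest average = 10.5 → Coastal.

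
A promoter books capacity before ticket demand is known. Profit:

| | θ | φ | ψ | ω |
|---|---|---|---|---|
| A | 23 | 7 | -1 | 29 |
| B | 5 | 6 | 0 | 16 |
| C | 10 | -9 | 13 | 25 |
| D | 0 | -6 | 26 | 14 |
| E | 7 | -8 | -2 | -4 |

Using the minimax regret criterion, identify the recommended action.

Column bests: θ=23, φ=7, ψ=26, ω=29.
A regrets: 0, 0, 27, 0 → max 27
B regrets: 18, 1, 26, 13 → max 26
C regrets: 13, 16, 13, 4 → max 16
D regrets: 23, 13, 0, 15 → max 23
E regrets: 16, 15, 28, 33 → max 33
Smallest max regret = 16 → C.

C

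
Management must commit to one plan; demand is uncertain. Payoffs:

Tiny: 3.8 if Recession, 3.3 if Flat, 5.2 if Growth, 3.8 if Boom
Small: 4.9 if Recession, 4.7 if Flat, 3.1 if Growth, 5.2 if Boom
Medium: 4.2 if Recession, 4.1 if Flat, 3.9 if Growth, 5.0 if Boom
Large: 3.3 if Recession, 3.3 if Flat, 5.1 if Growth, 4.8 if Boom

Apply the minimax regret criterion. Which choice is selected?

Medium

Column bests: Recession=4.9, Flat=4.7, Growth=5.2, Boom=5.2.
Tiny regrets: 1.1, 1.4, 0.0, 1.4 → max 1.4
Small regrets: 0.0, 0.0, 2.1, 0.0 → max 2.1
Medium regrets: 0.7, 0.6, 1.3, 0.2 → max 1.3
Large regrets: 1.6, 1.4, 0.1, 0.4 → max 1.6
Smallest max regret = 1.3 → Medium.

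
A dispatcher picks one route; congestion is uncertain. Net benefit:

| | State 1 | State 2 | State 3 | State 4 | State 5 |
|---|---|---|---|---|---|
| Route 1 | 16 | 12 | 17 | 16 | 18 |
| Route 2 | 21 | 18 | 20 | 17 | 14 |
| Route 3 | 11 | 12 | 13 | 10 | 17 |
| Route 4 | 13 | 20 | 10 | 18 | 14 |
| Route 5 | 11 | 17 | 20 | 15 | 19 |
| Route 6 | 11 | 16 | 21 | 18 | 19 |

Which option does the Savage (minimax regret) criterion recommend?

Route 2

Column bests: State 1=21, State 2=20, State 3=21, State 4=18, State 5=19.
Route 1 regrets: 5, 8, 4, 2, 1 → max 8
Route 2 regrets: 0, 2, 1, 1, 5 → max 5
Route 3 regrets: 10, 8, 8, 8, 2 → max 10
Route 4 regrets: 8, 0, 11, 0, 5 → max 11
Route 5 regrets: 10, 3, 1, 3, 0 → max 10
Route 6 regrets: 10, 4, 0, 0, 0 → max 10
Smallest max regret = 5 → Route 2.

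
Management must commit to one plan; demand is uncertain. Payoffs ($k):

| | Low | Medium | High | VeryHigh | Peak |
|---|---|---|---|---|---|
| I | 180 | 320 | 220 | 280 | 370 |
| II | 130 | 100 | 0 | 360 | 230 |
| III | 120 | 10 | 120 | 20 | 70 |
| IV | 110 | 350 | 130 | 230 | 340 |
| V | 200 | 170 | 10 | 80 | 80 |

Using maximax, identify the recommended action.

I

Row maxima: I=370, II=360, III=120, IV=350, V=200
Best best-case = 370 → I.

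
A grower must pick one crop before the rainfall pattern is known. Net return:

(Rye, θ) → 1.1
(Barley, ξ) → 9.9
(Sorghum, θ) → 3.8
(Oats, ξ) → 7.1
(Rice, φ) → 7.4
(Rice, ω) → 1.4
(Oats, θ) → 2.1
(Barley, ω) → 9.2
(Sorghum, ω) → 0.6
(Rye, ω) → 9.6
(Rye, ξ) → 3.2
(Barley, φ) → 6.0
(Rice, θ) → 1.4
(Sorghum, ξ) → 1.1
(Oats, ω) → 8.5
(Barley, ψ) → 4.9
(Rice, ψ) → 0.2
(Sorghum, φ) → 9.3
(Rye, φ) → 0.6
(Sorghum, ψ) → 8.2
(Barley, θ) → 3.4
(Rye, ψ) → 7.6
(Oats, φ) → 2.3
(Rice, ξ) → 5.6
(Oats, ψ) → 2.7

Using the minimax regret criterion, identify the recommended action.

Barley

Column bests: θ=3.8, φ=9.3, ψ=8.2, ω=9.6, ξ=9.9.
Rye regrets: 2.7, 8.7, 0.6, 0.0, 6.7 → max 8.7
Oats regrets: 1.7, 7.0, 5.5, 1.1, 2.8 → max 7.0
Barley regrets: 0.4, 3.3, 3.3, 0.4, 0.0 → max 3.3
Rice regrets: 2.4, 1.9, 8.0, 8.2, 4.3 → max 8.2
Sorghum regrets: 0.0, 0.0, 0.0, 9.0, 8.8 → max 9.0
Smallest max regret = 3.3 → Barley.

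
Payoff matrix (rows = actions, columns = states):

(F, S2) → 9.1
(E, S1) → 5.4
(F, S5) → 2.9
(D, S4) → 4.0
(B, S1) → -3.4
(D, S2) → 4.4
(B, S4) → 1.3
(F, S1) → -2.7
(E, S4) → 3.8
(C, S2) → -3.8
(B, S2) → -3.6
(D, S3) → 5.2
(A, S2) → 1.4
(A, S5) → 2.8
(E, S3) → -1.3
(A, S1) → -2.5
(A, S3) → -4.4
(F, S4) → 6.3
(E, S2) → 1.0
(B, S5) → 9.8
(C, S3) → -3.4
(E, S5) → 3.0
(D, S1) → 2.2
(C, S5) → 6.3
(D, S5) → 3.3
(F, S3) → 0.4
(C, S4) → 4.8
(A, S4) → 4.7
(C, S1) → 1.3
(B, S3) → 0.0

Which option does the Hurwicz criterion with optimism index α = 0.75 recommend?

B

A: 0.75·4.7 + 0.25·(-4.4) = 2.425
B: 0.75·9.8 + 0.25·(-3.6) = 6.45
C: 0.75·6.3 + 0.25·(-3.8) = 3.775
D: 0.75·5.2 + 0.25·2.2 = 4.45
E: 0.75·5.4 + 0.25·(-1.3) = 3.725
F: 0.75·9.1 + 0.25·(-2.7) = 6.15
Highest Hurwicz score = 6.45 → B.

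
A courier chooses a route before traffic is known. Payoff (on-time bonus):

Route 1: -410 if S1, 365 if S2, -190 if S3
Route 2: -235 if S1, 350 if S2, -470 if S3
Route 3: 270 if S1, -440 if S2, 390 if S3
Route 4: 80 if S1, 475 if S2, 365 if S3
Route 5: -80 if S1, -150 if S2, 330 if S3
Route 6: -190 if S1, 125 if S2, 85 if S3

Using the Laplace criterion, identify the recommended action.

Route 4

Row averages: Route 1=-235/3, Route 2=-355/3, Route 3=220/3, Route 4=920/3, Route 5=100/3, Route 6=20/3
Highest average = 920/3 → Route 4.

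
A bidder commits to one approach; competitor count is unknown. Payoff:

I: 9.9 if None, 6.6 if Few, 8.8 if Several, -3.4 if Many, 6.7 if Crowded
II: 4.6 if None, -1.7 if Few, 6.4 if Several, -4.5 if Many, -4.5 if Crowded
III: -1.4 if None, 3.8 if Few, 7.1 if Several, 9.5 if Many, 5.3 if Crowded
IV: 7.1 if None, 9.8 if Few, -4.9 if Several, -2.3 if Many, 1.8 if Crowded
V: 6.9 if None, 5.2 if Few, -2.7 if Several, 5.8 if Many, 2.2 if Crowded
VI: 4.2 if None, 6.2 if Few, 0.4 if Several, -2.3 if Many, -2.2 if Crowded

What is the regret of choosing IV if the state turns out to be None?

Best payoff under None is 9.9.
Regret = 9.9 − 7.1 = 2.8.

2.8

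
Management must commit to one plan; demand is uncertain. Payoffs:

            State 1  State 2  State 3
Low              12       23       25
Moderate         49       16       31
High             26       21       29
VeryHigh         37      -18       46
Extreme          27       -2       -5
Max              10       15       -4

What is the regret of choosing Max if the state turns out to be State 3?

50

Best payoff under State 3 is 46.
Regret = 46 − (-4) = 50.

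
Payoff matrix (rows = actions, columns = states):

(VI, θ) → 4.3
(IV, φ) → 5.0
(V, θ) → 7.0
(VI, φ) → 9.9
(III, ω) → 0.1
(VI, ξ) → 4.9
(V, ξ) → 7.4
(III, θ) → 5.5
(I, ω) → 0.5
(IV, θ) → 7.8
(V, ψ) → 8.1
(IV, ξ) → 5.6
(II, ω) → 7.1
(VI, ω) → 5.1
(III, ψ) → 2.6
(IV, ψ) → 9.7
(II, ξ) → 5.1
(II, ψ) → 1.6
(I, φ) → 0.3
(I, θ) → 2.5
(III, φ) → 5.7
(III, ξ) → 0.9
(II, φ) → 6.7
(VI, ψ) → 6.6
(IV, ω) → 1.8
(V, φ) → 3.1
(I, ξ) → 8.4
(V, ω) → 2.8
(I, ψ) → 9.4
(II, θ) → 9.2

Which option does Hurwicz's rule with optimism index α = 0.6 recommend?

I: 0.6·9.4 + 0.4·0.3 = 5.76
II: 0.6·9.2 + 0.4·1.6 = 6.16
III: 0.6·5.7 + 0.4·0.1 = 3.46
IV: 0.6·9.7 + 0.4·1.8 = 6.54
V: 0.6·8.1 + 0.4·2.8 = 5.98
VI: 0.6·9.9 + 0.4·4.3 = 7.66
Highest Hurwicz score = 7.66 → VI.

VI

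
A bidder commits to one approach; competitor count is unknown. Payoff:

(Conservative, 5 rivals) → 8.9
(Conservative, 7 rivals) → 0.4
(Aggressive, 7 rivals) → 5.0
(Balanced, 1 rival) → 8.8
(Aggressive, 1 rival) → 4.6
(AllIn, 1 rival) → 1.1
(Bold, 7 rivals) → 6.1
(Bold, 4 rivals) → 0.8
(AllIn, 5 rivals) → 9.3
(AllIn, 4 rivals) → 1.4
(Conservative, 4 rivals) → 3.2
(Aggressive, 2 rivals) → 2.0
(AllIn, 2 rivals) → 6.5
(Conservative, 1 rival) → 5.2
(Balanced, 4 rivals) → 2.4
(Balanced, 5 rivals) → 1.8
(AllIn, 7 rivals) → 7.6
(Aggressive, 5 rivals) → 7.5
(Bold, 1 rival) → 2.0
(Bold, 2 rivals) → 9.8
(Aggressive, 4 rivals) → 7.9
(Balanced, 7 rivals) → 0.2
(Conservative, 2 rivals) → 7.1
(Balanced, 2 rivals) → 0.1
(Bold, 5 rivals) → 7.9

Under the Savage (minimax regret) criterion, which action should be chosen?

Bold

Column bests: 1 rival=8.8, 2 rivals=9.8, 4 rivals=7.9, 5 rivals=9.3, 7 rivals=7.6.
Conservative regrets: 3.6, 2.7, 4.7, 0.4, 7.2 → max 7.2
Balanced regrets: 0.0, 9.7, 5.5, 7.5, 7.4 → max 9.7
Aggressive regrets: 4.2, 7.8, 0.0, 1.8, 2.6 → max 7.8
Bold regrets: 6.8, 0.0, 7.1, 1.4, 1.5 → max 7.1
AllIn regrets: 7.7, 3.3, 6.5, 0.0, 0.0 → max 7.7
Smallest max regret = 7.1 → Bold.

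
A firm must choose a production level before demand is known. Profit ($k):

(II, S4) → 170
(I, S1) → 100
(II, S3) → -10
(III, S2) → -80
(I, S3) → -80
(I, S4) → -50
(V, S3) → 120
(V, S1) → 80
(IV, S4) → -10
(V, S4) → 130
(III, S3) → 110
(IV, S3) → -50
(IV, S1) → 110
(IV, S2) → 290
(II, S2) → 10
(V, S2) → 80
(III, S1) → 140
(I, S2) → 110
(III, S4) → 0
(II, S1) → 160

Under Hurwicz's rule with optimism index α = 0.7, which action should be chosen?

I: 0.7·110 + 0.3·(-80) = 53
II: 0.7·170 + 0.3·(-10) = 116
III: 0.7·140 + 0.3·(-80) = 74
IV: 0.7·290 + 0.3·(-50) = 188
V: 0.7·130 + 0.3·80 = 115
Highest Hurwicz score = 188 → IV.

IV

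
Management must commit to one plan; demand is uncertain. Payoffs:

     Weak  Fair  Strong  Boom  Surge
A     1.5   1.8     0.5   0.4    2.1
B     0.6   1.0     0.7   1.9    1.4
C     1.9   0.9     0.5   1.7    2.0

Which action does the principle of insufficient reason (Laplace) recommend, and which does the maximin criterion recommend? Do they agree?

laplace → C; maximin → B (disagree)

Row averages: A=1.26, B=1.12, C=1.4
Highest average = 1.4 → C.
Row minima: A=0.4, B=0.6, C=0.5
Best worst-case = 0.6 → B.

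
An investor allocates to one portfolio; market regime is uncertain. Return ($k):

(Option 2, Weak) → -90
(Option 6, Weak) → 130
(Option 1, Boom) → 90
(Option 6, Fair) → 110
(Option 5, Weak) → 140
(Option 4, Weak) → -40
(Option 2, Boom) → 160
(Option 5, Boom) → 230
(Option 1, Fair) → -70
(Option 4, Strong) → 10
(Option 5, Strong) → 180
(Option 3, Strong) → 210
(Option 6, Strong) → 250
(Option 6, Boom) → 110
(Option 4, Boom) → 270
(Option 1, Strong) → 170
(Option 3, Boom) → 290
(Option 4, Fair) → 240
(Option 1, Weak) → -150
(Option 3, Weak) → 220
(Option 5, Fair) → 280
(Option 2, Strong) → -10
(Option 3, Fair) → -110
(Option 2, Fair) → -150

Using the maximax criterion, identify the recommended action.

Row maxima: Option 1=170, Option 2=160, Option 3=290, Option 4=270, Option 5=280, Option 6=250
Best best-case = 290 → Option 3.

Option 3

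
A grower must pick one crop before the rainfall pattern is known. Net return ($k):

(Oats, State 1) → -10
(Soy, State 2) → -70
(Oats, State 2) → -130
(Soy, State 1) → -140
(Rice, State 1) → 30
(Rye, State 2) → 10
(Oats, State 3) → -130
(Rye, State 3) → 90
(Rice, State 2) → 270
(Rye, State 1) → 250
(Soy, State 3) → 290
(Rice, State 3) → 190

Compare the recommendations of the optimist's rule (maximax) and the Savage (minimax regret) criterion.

Row maxima: Oats=-10, Soy=290, Rye=250, Rice=270
Best best-case = 290 → Soy.
Column bests: State 1=250, State 2=270, State 3=290.
Oats regrets: 260, 400, 420 → max 420
Soy regrets: 390, 340, 0 → max 390
Rye regrets: 0, 260, 200 → max 260
Rice regrets: 220, 0, 100 → max 220
Smallest max regret = 220 → Rice.

maximax → Soy; minimax regret → Rice (disagree)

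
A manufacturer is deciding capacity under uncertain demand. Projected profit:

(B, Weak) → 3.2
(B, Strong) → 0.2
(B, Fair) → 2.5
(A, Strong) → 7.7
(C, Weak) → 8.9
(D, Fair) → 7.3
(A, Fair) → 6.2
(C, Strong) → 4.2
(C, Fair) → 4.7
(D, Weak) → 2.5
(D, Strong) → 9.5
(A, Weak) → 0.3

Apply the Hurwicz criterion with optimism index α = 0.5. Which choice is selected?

C

A: 0.5·7.7 + 0.5·0.3 = 4
B: 0.5·3.2 + 0.5·0.2 = 1.7
C: 0.5·8.9 + 0.5·4.2 = 6.55
D: 0.5·9.5 + 0.5·2.5 = 6
Highest Hurwicz score = 6.55 → C.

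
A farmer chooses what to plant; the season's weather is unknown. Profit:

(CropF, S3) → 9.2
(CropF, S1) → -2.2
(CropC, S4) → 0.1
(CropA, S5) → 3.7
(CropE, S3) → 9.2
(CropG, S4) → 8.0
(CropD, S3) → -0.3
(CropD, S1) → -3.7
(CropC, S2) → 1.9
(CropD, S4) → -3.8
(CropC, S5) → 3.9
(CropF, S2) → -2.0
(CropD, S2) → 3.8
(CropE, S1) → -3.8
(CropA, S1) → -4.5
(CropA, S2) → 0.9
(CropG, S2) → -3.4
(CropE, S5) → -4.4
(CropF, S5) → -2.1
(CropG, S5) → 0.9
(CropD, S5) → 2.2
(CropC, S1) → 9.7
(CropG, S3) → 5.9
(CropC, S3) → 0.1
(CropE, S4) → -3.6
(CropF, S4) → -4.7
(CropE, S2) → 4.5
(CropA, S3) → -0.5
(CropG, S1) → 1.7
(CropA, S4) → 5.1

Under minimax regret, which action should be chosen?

CropG

Column bests: S1=9.7, S2=4.5, S3=9.2, S4=8.0, S5=3.9.
CropG regrets: 8.0, 7.9, 3.3, 0.0, 3.0 → max 8.0
CropF regrets: 11.9, 6.5, 0.0, 12.7, 6.0 → max 12.7
CropC regrets: 0.0, 2.6, 9.1, 7.9, 0.0 → max 9.1
CropE regrets: 13.5, 0.0, 0.0, 11.6, 8.3 → max 13.5
CropA regrets: 14.2, 3.6, 9.7, 2.9, 0.2 → max 14.2
CropD regrets: 13.4, 0.7, 9.5, 11.8, 1.7 → max 13.4
Smallest max regret = 8.0 → CropG.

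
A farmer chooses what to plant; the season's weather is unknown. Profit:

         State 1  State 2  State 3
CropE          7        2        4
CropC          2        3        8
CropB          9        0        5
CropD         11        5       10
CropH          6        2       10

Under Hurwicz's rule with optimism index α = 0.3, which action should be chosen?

CropE: 0.3·7 + 0.7·2 = 3.5
CropC: 0.3·8 + 0.7·2 = 3.8
CropB: 0.3·9 + 0.7·0 = 2.7
CropD: 0.3·11 + 0.7·5 = 6.8
CropH: 0.3·10 + 0.7·2 = 4.4
Highest Hurwicz score = 6.8 → CropD.

CropD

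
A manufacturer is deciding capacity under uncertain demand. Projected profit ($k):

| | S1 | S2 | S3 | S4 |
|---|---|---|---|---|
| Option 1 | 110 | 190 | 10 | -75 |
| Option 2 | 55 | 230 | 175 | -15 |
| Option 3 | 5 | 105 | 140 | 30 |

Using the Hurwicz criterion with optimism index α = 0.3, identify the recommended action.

Option 2

Option 1: 0.3·190 + 0.7·(-75) = 4.5
Option 2: 0.3·230 + 0.7·(-15) = 58.5
Option 3: 0.3·140 + 0.7·5 = 45.5
Highest Hurwicz score = 58.5 → Option 2.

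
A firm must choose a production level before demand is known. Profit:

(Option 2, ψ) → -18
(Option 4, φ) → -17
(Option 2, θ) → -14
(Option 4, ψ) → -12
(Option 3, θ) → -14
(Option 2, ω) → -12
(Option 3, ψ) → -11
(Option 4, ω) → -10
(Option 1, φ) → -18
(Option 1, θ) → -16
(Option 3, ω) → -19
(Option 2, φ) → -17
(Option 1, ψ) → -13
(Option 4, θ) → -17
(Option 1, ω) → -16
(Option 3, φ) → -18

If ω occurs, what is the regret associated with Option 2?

Best payoff under ω is -10.
Regret = -10 − (-12) = 2.

2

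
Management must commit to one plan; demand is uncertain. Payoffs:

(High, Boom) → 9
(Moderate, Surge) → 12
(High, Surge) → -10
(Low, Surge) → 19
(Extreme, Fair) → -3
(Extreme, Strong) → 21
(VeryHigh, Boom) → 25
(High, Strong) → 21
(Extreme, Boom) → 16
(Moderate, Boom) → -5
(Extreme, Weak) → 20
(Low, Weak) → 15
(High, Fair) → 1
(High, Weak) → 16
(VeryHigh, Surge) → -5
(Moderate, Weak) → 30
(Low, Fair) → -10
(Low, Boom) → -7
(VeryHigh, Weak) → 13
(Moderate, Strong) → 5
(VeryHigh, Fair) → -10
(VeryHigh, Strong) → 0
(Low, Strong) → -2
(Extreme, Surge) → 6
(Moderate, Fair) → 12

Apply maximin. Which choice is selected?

Row minima: Low=-10, Moderate=-5, High=-10, VeryHigh=-10, Extreme=-3
Best worst-case = -3 → Extreme.

Extreme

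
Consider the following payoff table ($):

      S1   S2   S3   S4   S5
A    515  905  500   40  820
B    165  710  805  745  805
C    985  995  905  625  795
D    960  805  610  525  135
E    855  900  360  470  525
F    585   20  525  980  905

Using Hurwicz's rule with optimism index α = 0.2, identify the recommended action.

C

A: 0.2·905 + 0.8·40 = 213
B: 0.2·805 + 0.8·165 = 293
C: 0.2·995 + 0.8·625 = 699
D: 0.2·960 + 0.8·135 = 300
E: 0.2·900 + 0.8·360 = 468
F: 0.2·980 + 0.8·20 = 212
Highest Hurwicz score = 699 → C.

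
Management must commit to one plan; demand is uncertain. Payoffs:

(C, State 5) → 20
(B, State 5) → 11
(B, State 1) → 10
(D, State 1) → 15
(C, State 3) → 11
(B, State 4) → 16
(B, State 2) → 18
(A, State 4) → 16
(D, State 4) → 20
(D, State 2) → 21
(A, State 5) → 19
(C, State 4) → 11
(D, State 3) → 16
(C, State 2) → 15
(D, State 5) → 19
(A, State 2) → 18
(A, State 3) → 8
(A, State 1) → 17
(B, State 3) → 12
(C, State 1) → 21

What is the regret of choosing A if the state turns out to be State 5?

Best payoff under State 5 is 20.
Regret = 20 − 19 = 1.

1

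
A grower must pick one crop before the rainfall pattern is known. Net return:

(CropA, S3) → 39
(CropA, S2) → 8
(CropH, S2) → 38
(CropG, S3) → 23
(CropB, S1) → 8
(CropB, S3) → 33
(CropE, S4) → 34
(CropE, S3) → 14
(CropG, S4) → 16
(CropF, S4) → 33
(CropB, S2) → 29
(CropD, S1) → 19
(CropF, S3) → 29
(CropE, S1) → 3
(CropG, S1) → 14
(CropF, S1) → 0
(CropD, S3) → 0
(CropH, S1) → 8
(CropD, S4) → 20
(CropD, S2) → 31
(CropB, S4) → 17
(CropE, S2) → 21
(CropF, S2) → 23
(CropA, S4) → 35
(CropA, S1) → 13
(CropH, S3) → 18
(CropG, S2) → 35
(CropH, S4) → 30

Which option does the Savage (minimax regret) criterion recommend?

Column bests: S1=19, S2=38, S3=39, S4=35.
CropD regrets: 0, 7, 39, 15 → max 39
CropA regrets: 6, 30, 0, 0 → max 30
CropH regrets: 11, 0, 21, 5 → max 21
CropG regrets: 5, 3, 16, 19 → max 19
CropB regrets: 11, 9, 6, 18 → max 18
CropE regrets: 16, 17, 25, 1 → max 25
CropF regrets: 19, 15, 10, 2 → max 19
Smallest max regret = 18 → CropB.

CropB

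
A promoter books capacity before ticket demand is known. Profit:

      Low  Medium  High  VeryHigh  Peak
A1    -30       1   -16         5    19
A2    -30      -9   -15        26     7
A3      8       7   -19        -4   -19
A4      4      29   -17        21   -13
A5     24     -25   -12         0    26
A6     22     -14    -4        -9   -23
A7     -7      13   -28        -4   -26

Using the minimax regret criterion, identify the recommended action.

Column bests: Low=24, Medium=29, High=-4, VeryHigh=26, Peak=26.
A1 regrets: 54, 28, 12, 21, 7 → max 54
A2 regrets: 54, 38, 11, 0, 19 → max 54
A3 regrets: 16, 22, 15, 30, 45 → max 45
A4 regrets: 20, 0, 13, 5, 39 → max 39
A5 regrets: 0, 54, 8, 26, 0 → max 54
A6 regrets: 2, 43, 0, 35, 49 → max 49
A7 regrets: 31, 16, 24, 30, 52 → max 52
Smallest max regret = 39 → A4.

A4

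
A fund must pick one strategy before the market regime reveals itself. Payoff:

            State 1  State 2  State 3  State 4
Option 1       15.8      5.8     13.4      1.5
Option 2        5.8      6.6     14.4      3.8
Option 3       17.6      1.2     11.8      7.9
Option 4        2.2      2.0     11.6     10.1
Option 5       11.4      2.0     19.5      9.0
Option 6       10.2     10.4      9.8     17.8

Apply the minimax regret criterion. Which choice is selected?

Option 5

Column bests: State 1=17.6, State 2=10.4, State 3=19.5, State 4=17.8.
Option 1 regrets: 1.8, 4.6, 6.1, 16.3 → max 16.3
Option 2 regrets: 11.8, 3.8, 5.1, 14.0 → max 14.0
Option 3 regrets: 0.0, 9.2, 7.7, 9.9 → max 9.9
Option 4 regrets: 15.4, 8.4, 7.9, 7.7 → max 15.4
Option 5 regrets: 6.2, 8.4, 0.0, 8.8 → max 8.8
Option 6 regrets: 7.4, 0.0, 9.7, 0.0 → max 9.7
Smallest max regret = 8.8 → Option 5.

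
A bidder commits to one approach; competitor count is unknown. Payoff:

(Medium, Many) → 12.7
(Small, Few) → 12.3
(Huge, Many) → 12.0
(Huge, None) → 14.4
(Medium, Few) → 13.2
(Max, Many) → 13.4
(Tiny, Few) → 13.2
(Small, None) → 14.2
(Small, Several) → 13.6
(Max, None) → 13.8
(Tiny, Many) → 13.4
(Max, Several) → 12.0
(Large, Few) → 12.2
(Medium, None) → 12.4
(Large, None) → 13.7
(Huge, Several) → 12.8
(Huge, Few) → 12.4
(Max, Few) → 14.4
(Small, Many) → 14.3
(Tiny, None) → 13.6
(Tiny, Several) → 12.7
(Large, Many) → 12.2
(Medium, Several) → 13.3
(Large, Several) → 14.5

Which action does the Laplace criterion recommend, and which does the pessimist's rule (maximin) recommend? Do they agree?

laplace → Small; maximin → Tiny (disagree)

Row averages: Tiny=13.225, Small=13.6, Medium=12.9, Large=13.15, Huge=12.9, Max=13.4
Highest average = 13.6 → Small.
Row minima: Tiny=12.7, Small=12.3, Medium=12.4, Large=12.2, Huge=12.0, Max=12.0
Best worst-case = 12.7 → Tiny.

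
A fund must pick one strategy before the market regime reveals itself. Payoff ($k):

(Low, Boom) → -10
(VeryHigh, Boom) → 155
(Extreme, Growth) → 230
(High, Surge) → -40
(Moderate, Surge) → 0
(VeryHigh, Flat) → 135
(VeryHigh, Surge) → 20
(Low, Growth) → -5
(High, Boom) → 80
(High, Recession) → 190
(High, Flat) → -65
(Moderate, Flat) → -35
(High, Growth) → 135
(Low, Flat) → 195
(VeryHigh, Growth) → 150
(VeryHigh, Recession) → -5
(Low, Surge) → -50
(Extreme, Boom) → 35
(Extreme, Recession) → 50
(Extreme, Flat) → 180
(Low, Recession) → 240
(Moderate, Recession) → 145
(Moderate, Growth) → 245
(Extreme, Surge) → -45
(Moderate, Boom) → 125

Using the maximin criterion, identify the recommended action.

Row minima: Low=-50, Moderate=-35, High=-65, VeryHigh=-5, Extreme=-45
Best worst-case = -5 → VeryHigh.

VeryHigh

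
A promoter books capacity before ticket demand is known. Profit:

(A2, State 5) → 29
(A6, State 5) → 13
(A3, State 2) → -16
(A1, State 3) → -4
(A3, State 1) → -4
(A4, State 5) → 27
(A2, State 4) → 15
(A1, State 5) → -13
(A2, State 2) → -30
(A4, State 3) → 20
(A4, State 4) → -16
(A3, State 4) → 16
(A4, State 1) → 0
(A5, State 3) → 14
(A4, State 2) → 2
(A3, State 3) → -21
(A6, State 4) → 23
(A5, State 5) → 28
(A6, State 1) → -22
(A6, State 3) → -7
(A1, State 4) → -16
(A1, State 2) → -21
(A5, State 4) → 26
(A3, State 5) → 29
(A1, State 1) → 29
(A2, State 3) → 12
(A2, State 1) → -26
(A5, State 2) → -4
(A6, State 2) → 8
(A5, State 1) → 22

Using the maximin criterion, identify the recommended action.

A5

Row minima: A1=-21, A2=-30, A3=-21, A4=-16, A5=-4, A6=-22
Best worst-case = -4 → A5.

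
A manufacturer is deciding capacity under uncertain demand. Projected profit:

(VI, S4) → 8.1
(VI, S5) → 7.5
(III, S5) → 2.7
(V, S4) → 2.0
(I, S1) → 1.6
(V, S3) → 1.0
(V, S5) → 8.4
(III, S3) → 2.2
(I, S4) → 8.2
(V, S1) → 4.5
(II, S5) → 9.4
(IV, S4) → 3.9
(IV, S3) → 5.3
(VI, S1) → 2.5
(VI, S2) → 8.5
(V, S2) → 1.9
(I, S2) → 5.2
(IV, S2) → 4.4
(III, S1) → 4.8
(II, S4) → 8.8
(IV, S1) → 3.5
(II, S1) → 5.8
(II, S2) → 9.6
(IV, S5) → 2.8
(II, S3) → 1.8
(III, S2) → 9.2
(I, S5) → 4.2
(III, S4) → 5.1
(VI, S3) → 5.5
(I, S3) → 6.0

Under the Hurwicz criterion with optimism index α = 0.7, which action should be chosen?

I: 0.7·8.2 + 0.3·1.6 = 6.22
II: 0.7·9.6 + 0.3·1.8 = 7.26
III: 0.7·9.2 + 0.3·2.2 = 7.1
IV: 0.7·5.3 + 0.3·2.8 = 4.55
V: 0.7·8.4 + 0.3·1.0 = 6.18
VI: 0.7·8.5 + 0.3·2.5 = 6.7
Highest Hurwicz score = 7.26 → II.

II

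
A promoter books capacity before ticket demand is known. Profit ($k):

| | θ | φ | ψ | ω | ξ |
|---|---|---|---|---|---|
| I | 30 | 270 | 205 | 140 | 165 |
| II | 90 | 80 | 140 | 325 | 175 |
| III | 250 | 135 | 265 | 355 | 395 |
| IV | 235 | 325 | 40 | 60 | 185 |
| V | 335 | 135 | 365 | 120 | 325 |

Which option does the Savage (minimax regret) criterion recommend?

III

Column bests: θ=335, φ=325, ψ=365, ω=355, ξ=395.
I regrets: 305, 55, 160, 215, 230 → max 305
II regrets: 245, 245, 225, 30, 220 → max 245
III regrets: 85, 190, 100, 0, 0 → max 190
IV regrets: 100, 0, 325, 295, 210 → max 325
V regrets: 0, 190, 0, 235, 70 → max 235
Smallest max regret = 190 → III.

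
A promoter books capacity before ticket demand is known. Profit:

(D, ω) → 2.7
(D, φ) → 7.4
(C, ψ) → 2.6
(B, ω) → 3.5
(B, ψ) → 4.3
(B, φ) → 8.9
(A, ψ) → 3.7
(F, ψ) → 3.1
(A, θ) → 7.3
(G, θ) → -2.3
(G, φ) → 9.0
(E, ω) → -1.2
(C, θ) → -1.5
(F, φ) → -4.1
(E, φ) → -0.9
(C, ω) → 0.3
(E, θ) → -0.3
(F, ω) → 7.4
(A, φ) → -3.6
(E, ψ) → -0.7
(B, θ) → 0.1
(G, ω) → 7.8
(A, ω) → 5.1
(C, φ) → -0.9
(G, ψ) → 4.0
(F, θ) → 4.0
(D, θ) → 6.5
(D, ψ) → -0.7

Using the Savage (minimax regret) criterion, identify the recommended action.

D

Column bests: θ=7.3, φ=9.0, ψ=4.3, ω=7.8.
A regrets: 0.0, 12.6, 0.6, 2.7 → max 12.6
B regrets: 7.2, 0.1, 0.0, 4.3 → max 7.2
C regrets: 8.8, 9.9, 1.7, 7.5 → max 9.9
D regrets: 0.8, 1.6, 5.0, 5.1 → max 5.1
E regrets: 7.6, 9.9, 5.0, 9.0 → max 9.9
F regrets: 3.3, 13.1, 1.2, 0.4 → max 13.1
G regrets: 9.6, 0.0, 0.3, 0.0 → max 9.6
Smallest max regret = 5.1 → D.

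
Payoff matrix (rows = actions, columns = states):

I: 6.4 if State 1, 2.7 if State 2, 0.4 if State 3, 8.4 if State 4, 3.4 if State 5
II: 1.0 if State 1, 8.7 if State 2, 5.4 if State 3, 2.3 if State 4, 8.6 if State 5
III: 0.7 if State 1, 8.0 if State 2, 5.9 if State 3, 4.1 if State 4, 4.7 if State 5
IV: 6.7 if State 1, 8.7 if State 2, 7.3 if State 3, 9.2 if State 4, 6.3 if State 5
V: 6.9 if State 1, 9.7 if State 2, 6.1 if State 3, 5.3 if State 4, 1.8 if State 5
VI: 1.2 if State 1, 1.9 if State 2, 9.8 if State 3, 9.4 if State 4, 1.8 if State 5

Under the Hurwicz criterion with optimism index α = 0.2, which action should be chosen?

IV

I: 0.2·8.4 + 0.8·0.4 = 2
II: 0.2·8.7 + 0.8·1.0 = 2.54
III: 0.2·8.0 + 0.8·0.7 = 2.16
IV: 0.2·9.2 + 0.8·6.3 = 6.88
V: 0.2·9.7 + 0.8·1.8 = 3.38
VI: 0.2·9.8 + 0.8·1.2 = 2.92
Highest Hurwicz score = 6.88 → IV.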